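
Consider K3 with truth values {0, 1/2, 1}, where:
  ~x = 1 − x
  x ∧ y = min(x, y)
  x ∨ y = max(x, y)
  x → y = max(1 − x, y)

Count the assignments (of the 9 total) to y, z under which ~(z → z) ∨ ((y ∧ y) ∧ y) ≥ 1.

y = 0, z = 0 ↦ 0  <
y = 0, z = 1/2 ↦ 1/2  <
y = 0, z = 1 ↦ 0  <
y = 1/2, z = 0 ↦ 1/2  <
y = 1/2, z = 1/2 ↦ 1/2  <
y = 1/2, z = 1 ↦ 1/2  <
y = 1, z = 0 ↦ 1  ≥
y = 1, z = 1/2 ↦ 1  ≥
y = 1, z = 1 ↦ 1  ≥
So 3 of the 9 assignments meet the threshold.

3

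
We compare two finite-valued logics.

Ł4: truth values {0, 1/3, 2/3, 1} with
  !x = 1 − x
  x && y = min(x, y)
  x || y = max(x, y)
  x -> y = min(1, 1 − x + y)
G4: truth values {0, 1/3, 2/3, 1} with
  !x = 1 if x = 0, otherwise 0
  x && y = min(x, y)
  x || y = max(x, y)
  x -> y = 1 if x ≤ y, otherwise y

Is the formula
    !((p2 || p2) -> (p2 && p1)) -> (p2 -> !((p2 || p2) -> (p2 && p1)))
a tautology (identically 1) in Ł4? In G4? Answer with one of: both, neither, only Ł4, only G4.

In Ł4: every assignment gives 1 — tautology.
In G4: every assignment gives 1 — tautology.

both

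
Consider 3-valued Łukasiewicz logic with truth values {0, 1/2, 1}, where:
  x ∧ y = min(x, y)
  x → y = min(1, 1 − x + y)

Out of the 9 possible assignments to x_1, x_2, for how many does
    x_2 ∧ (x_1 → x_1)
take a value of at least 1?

3

x_1 = 0, x_2 = 0 ↦ 0  <
x_1 = 0, x_2 = 1/2 ↦ 1/2  <
x_1 = 0, x_2 = 1 ↦ 1  ≥
x_1 = 1/2, x_2 = 0 ↦ 0  <
x_1 = 1/2, x_2 = 1/2 ↦ 1/2  <
x_1 = 1/2, x_2 = 1 ↦ 1  ≥
x_1 = 1, x_2 = 0 ↦ 0  <
x_1 = 1, x_2 = 1/2 ↦ 1/2  <
x_1 = 1, x_2 = 1 ↦ 1  ≥
So 3 of the 9 assignments meet the threshold.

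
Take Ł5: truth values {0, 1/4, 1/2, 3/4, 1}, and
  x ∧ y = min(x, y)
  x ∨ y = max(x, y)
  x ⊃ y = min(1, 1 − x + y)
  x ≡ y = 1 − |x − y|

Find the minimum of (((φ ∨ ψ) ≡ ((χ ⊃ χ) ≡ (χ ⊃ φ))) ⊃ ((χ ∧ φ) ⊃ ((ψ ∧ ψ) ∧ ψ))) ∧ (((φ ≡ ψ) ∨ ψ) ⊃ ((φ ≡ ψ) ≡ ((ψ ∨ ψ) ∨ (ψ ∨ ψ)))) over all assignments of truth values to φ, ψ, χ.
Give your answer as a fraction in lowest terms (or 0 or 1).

Take φ = 0, ψ = 0, χ = 0:
φ ∨ ψ = 0 ∨ 0 = 0
χ ⊃ χ = 0 ⊃ 0 = 1
χ ⊃ φ = 0 ⊃ 0 = 1
(χ ⊃ χ) ≡ (χ ⊃ φ) = 1 ≡ 1 = 1
(φ ∨ ψ) ≡ ((χ ⊃ χ) ≡ (χ ⊃ φ)) = 0 ≡ 1 = 0
χ ∧ φ = 0 ∧ 0 = 0
ψ ∧ ψ = 0 ∧ 0 = 0
(ψ ∧ ψ) ∧ ψ = 0 ∧ 0 = 0
(χ ∧ φ) ⊃ ((ψ ∧ ψ) ∧ ψ) = 0 ⊃ 0 = 1
((φ ∨ ψ) ≡ ((χ ⊃ χ) ≡ (χ ⊃ φ))) ⊃ ((χ ∧ φ) ⊃ ((ψ ∧ ψ) ∧ ψ)) = 0 ⊃ 1 = 1
φ ≡ ψ = 0 ≡ 0 = 1
(φ ≡ ψ) ∨ ψ = 1 ∨ 0 = 1
φ ≡ ψ = 0 ≡ 0 = 1
ψ ∨ ψ = 0 ∨ 0 = 0
ψ ∨ ψ = 0 ∨ 0 = 0
(ψ ∨ ψ) ∨ (ψ ∨ ψ) = 0 ∨ 0 = 0
(φ ≡ ψ) ≡ ((ψ ∨ ψ) ∨ (ψ ∨ ψ)) = 1 ≡ 0 = 0
((φ ≡ ψ) ∨ ψ) ⊃ ((φ ≡ ψ) ≡ ((ψ ∨ ψ) ∨ (ψ ∨ ψ))) = 1 ⊃ 0 = 0
(((φ ∨ ψ) ≡ ((χ ⊃ χ) ≡ (χ ⊃ φ))) ⊃ ((χ ∧ φ) ⊃ ((ψ ∧ ψ) ∧ ψ))) ∧ (((φ ≡ ψ) ∨ ψ) ⊃ ((φ ≡ ψ) ≡ ((ψ ∨ ψ) ∨ (ψ ∨ ψ)))) = 1 ∧ 0 = 0
No assignment yields a value below 0, so this is the minimum.

0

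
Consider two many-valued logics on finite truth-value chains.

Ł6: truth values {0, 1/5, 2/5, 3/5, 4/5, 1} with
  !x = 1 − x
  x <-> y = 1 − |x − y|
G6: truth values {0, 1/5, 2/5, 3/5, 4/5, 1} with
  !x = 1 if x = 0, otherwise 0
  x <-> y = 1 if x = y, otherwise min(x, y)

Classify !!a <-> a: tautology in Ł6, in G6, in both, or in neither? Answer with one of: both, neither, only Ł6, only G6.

In Ł6: every assignment gives 1 — tautology.
In G6: at a = 1/5 the value is 1/5 — not a tautology.

only Ł6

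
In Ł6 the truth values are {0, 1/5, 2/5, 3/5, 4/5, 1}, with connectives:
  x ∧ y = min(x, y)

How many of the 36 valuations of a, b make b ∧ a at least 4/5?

value 1: 1 assignment (counts)
value 4/5: 3 assignments (counts)
value 3/5: 5 assignments
value 2/5: 7 assignments
value 1/5: 9 assignments
value 0: 11 assignments
So 4 of the 36 assignments meet the threshold.

4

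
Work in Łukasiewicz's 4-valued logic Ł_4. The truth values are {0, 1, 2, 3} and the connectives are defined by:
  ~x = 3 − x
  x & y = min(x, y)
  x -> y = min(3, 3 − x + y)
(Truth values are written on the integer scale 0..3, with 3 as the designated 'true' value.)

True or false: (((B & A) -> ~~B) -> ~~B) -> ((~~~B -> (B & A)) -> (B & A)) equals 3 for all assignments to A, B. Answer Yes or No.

No

Counterexample: take A = 0, B = 2.
B & A = 2 & 0 = 0
~B = ~2 = 1
~~B = ~1 = 2
(B & A) -> ~~B = 0 -> 2 = 3
~B = ~2 = 1
~~B = ~1 = 2
((B & A) -> ~~B) -> ~~B = 3 -> 2 = 2
~B = ~2 = 1
~~B = ~1 = 2
~~~B = ~2 = 1
B & A = 2 & 0 = 0
~~~B -> (B & A) = 1 -> 0 = 2
B & A = 2 & 0 = 0
(~~~B -> (B & A)) -> (B & A) = 2 -> 0 = 1
(((B & A) -> ~~B) -> ~~B) -> ((~~~B -> (B & A)) -> (B & A)) = 2 -> 1 = 2
This gives 2 ≠ 3.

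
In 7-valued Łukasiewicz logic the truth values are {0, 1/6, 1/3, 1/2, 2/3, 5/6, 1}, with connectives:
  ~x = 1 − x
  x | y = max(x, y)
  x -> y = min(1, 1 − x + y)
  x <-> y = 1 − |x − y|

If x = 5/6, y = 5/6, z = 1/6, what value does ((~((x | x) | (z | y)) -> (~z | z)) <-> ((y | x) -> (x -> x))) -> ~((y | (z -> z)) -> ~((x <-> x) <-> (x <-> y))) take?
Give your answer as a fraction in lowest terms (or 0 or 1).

1

x | x = 5/6 | 5/6 = 5/6
z | y = 1/6 | 5/6 = 5/6
(x | x) | (z | y) = 5/6 | 5/6 = 5/6
~((x | x) | (z | y)) = ~5/6 = 1/6
~z = ~1/6 = 5/6
~z | z = 5/6 | 1/6 = 5/6
~((x | x) | (z | y)) -> (~z | z) = 1/6 -> 5/6 = 1
y | x = 5/6 | 5/6 = 5/6
x -> x = 5/6 -> 5/6 = 1
(y | x) -> (x -> x) = 5/6 -> 1 = 1
(~((x | x) | (z | y)) -> (~z | z)) <-> ((y | x) -> (x -> x)) = 1 <-> 1 = 1
z -> z = 1/6 -> 1/6 = 1
y | (z -> z) = 5/6 | 1 = 1
x <-> x = 5/6 <-> 5/6 = 1
x <-> y = 5/6 <-> 5/6 = 1
(x <-> x) <-> (x <-> y) = 1 <-> 1 = 1
~((x <-> x) <-> (x <-> y)) = ~1 = 0
(y | (z -> z)) -> ~((x <-> x) <-> (x <-> y)) = 1 -> 0 = 0
~((y | (z -> z)) -> ~((x <-> x) <-> (x <-> y))) = ~0 = 1
((~((x | x) | (z | y)) -> (~z | z)) <-> ((y | x) -> (x -> x))) -> ~((y | (z -> z)) -> ~((x <-> x) <-> (x <-> y))) = 1 -> 1 = 1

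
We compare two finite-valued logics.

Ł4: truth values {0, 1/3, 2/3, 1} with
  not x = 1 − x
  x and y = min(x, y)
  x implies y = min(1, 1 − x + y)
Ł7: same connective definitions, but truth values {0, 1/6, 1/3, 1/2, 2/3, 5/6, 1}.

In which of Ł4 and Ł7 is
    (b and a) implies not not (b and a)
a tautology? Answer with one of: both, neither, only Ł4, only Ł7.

In Ł4: every assignment gives 1 — tautology.
In Ł7: every assignment gives 1 — tautology.

both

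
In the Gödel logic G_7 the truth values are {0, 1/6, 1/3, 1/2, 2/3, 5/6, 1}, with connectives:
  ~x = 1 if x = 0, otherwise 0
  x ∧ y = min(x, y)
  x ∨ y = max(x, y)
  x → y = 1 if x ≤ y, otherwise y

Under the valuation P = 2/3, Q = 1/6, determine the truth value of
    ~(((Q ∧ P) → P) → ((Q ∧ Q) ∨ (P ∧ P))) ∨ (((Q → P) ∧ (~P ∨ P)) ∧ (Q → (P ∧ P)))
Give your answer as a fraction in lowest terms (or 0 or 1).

Q ∧ P = 1/6 ∧ 2/3 = 1/6
(Q ∧ P) → P = 1/6 → 2/3 = 1
Q ∧ Q = 1/6 ∧ 1/6 = 1/6
P ∧ P = 2/3 ∧ 2/3 = 2/3
(Q ∧ Q) ∨ (P ∧ P) = 1/6 ∨ 2/3 = 2/3
((Q ∧ P) → P) → ((Q ∧ Q) ∨ (P ∧ P)) = 1 → 2/3 = 2/3
~(((Q ∧ P) → P) → ((Q ∧ Q) ∨ (P ∧ P))) = ~2/3 = 0
Q → P = 1/6 → 2/3 = 1
~P = ~2/3 = 0
~P ∨ P = 0 ∨ 2/3 = 2/3
(Q → P) ∧ (~P ∨ P) = 1 ∧ 2/3 = 2/3
P ∧ P = 2/3 ∧ 2/3 = 2/3
Q → (P ∧ P) = 1/6 → 2/3 = 1
((Q → P) ∧ (~P ∨ P)) ∧ (Q → (P ∧ P)) = 2/3 ∧ 1 = 2/3
~(((Q ∧ P) → P) → ((Q ∧ Q) ∨ (P ∧ P))) ∨ (((Q → P) ∧ (~P ∨ P)) ∧ (Q → (P ∧ P))) = 0 ∨ 2/3 = 2/3

2/3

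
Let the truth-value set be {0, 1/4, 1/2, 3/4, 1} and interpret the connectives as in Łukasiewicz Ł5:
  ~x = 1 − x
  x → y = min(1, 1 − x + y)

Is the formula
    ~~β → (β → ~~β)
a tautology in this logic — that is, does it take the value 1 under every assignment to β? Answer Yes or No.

Yes

β = 0 ↦ 1
β = 1/4 ↦ 1
β = 1/2 ↦ 1
β = 3/4 ↦ 1
β = 1 ↦ 1
Every assignment gives a value ≥ 1.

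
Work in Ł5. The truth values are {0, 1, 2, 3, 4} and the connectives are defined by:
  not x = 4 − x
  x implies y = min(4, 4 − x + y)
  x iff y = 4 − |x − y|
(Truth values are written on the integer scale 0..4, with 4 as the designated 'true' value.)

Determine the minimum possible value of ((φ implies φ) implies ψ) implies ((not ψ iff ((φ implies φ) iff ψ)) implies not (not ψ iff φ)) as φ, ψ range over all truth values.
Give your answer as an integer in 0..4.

2

Take φ = 2, ψ = 2:
φ implies φ = 2 implies 2 = 4
(φ implies φ) implies ψ = 4 implies 2 = 2
not ψ = not 2 = 2
φ implies φ = 2 implies 2 = 4
(φ implies φ) iff ψ = 4 iff 2 = 2
not ψ iff ((φ implies φ) iff ψ) = 2 iff 2 = 4
not ψ = not 2 = 2
not ψ iff φ = 2 iff 2 = 4
not (not ψ iff φ) = not 4 = 0
(not ψ iff ((φ implies φ) iff ψ)) implies not (not ψ iff φ) = 4 implies 0 = 0
((φ implies φ) implies ψ) implies ((not ψ iff ((φ implies φ) iff ψ)) implies not (not ψ iff φ)) = 2 implies 0 = 2
No assignment yields a value below 2, so this is the minimum.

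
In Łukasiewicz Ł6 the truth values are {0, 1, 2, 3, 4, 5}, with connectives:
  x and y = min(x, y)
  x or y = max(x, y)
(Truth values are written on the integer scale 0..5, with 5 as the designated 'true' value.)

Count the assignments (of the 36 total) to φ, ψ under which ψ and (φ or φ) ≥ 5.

1

value 5: 1 assignment (counts)
value 4: 3 assignments
value 3: 5 assignments
value 2: 7 assignments
value 1: 9 assignments
value 0: 11 assignments
So 1 of the 36 assignments meets the threshold.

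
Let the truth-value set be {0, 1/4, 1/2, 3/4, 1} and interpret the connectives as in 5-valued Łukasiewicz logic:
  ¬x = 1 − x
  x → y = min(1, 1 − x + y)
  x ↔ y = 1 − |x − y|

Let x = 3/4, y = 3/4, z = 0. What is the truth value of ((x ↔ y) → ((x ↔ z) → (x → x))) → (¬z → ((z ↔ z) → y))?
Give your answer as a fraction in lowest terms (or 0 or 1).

x ↔ y = 3/4 ↔ 3/4 = 1
x ↔ z = 3/4 ↔ 0 = 1/4
x → x = 3/4 → 3/4 = 1
(x ↔ z) → (x → x) = 1/4 → 1 = 1
(x ↔ y) → ((x ↔ z) → (x → x)) = 1 → 1 = 1
¬z = ¬0 = 1
z ↔ z = 0 ↔ 0 = 1
(z ↔ z) → y = 1 → 3/4 = 3/4
¬z → ((z ↔ z) → y) = 1 → 3/4 = 3/4
((x ↔ y) → ((x ↔ z) → (x → x))) → (¬z → ((z ↔ z) → y)) = 1 → 3/4 = 3/4

3/4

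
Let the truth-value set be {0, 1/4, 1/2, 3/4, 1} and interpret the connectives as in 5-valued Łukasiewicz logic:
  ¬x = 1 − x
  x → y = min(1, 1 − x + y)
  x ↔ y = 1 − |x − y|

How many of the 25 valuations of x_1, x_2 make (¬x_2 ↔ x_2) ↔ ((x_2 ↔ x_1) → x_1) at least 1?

value 1: 3 assignments (counts)
value 3/4: 7 assignments
value 1/2: 7 assignments
value 0: 8 assignments
So 3 of the 25 assignments meet the threshold.

3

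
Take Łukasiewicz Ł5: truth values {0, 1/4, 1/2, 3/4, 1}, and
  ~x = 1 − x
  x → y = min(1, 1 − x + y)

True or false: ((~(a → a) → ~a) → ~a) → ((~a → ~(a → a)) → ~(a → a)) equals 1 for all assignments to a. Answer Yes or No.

Yes

a = 0 ↦ 1
a = 1/4 ↦ 1
a = 1/2 ↦ 1
a = 3/4 ↦ 1
a = 1 ↦ 1
Every assignment gives a value ≥ 1.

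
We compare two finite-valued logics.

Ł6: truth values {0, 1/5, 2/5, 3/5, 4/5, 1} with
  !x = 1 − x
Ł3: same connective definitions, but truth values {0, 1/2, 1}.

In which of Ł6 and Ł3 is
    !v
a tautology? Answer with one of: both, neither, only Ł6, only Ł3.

neither

In Ł6: at v = 1/5 the value is 4/5 — not a tautology.
In Ł3: at v = 1/2 the value is 1/2 — not a tautology.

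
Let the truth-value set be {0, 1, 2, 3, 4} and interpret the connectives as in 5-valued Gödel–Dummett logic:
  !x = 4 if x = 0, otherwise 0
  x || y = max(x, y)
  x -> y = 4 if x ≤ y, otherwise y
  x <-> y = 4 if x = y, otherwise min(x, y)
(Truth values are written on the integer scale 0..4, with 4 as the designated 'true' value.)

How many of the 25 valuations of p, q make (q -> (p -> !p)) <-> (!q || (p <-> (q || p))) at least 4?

5

value 4: 5 assignments (counts)
value 0: 20 assignments
So 5 of the 25 assignments meet the threshold.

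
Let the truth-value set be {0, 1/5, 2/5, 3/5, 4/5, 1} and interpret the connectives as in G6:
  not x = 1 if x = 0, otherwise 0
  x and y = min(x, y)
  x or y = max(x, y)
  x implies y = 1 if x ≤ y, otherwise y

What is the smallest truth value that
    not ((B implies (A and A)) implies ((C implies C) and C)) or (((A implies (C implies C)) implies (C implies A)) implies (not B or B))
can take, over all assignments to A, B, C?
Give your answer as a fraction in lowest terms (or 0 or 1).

Take A = 0, B = 1/5, C = 0:
A and A = 0 and 0 = 0
B implies (A and A) = 1/5 implies 0 = 0
C implies C = 0 implies 0 = 1
(C implies C) and C = 1 and 0 = 0
(B implies (A and A)) implies ((C implies C) and C) = 0 implies 0 = 1
not ((B implies (A and A)) implies ((C implies C) and C)) = not 1 = 0
C implies C = 0 implies 0 = 1
A implies (C implies C) = 0 implies 1 = 1
C implies A = 0 implies 0 = 1
(A implies (C implies C)) implies (C implies A) = 1 implies 1 = 1
not B = not 1/5 = 0
not B or B = 0 or 1/5 = 1/5
((A implies (C implies C)) implies (C implies A)) implies (not B or B) = 1 implies 1/5 = 1/5
not ((B implies (A and A)) implies ((C implies C) and C)) or (((A implies (C implies C)) implies (C implies A)) implies (not B or B)) = 0 or 1/5 = 1/5
No assignment yields a value below 1/5, so this is the minimum.

1/5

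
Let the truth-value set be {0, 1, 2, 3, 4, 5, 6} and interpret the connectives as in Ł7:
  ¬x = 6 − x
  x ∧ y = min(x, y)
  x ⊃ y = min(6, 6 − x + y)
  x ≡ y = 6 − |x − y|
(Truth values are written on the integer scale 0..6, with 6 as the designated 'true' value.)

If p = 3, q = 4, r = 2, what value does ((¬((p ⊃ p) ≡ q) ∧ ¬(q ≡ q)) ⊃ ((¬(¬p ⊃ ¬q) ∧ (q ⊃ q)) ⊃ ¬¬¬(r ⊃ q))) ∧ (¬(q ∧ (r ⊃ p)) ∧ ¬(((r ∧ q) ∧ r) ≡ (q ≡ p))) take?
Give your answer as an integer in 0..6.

p ⊃ p = 3 ⊃ 3 = 6
(p ⊃ p) ≡ q = 6 ≡ 4 = 4
¬((p ⊃ p) ≡ q) = ¬4 = 2
q ≡ q = 4 ≡ 4 = 6
¬(q ≡ q) = ¬6 = 0
¬((p ⊃ p) ≡ q) ∧ ¬(q ≡ q) = 2 ∧ 0 = 0
¬p = ¬3 = 3
¬q = ¬4 = 2
¬p ⊃ ¬q = 3 ⊃ 2 = 5
¬(¬p ⊃ ¬q) = ¬5 = 1
q ⊃ q = 4 ⊃ 4 = 6
¬(¬p ⊃ ¬q) ∧ (q ⊃ q) = 1 ∧ 6 = 1
r ⊃ q = 2 ⊃ 4 = 6
¬(r ⊃ q) = ¬6 = 0
¬¬(r ⊃ q) = ¬0 = 6
¬¬¬(r ⊃ q) = ¬6 = 0
(¬(¬p ⊃ ¬q) ∧ (q ⊃ q)) ⊃ ¬¬¬(r ⊃ q) = 1 ⊃ 0 = 5
(¬((p ⊃ p) ≡ q) ∧ ¬(q ≡ q)) ⊃ ((¬(¬p ⊃ ¬q) ∧ (q ⊃ q)) ⊃ ¬¬¬(r ⊃ q)) = 0 ⊃ 5 = 6
r ⊃ p = 2 ⊃ 3 = 6
q ∧ (r ⊃ p) = 4 ∧ 6 = 4
¬(q ∧ (r ⊃ p)) = ¬4 = 2
r ∧ q = 2 ∧ 4 = 2
(r ∧ q) ∧ r = 2 ∧ 2 = 2
q ≡ p = 4 ≡ 3 = 5
((r ∧ q) ∧ r) ≡ (q ≡ p) = 2 ≡ 5 = 3
¬(((r ∧ q) ∧ r) ≡ (q ≡ p)) = ¬3 = 3
¬(q ∧ (r ⊃ p)) ∧ ¬(((r ∧ q) ∧ r) ≡ (q ≡ p)) = 2 ∧ 3 = 2
((¬((p ⊃ p) ≡ q) ∧ ¬(q ≡ q)) ⊃ ((¬(¬p ⊃ ¬q) ∧ (q ⊃ q)) ⊃ ¬¬¬(r ⊃ q))) ∧ (¬(q ∧ (r ⊃ p)) ∧ ¬(((r ∧ q) ∧ r) ≡ (q ≡ p))) = 6 ∧ 2 = 2

2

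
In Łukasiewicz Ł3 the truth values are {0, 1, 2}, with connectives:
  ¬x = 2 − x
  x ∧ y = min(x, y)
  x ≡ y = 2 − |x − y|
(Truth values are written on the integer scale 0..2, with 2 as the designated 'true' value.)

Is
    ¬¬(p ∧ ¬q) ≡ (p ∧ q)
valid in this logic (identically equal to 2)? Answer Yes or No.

No

Counterexample: take p = 1, q = 0.
¬q = ¬0 = 2
p ∧ ¬q = 1 ∧ 2 = 1
¬(p ∧ ¬q) = ¬1 = 1
¬¬(p ∧ ¬q) = ¬1 = 1
p ∧ q = 1 ∧ 0 = 0
¬¬(p ∧ ¬q) ≡ (p ∧ q) = 1 ≡ 0 = 1
This gives 1 ≠ 2.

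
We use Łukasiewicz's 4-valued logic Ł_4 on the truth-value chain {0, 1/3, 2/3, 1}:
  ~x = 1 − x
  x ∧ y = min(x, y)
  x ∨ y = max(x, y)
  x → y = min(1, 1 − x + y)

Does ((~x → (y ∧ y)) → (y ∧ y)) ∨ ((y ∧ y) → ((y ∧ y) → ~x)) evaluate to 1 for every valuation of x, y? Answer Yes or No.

No

Counterexample: take x = 1, y = 2/3.
~x = ~1 = 0
y ∧ y = 2/3 ∧ 2/3 = 2/3
~x → (y ∧ y) = 0 → 2/3 = 1
y ∧ y = 2/3 ∧ 2/3 = 2/3
(~x → (y ∧ y)) → (y ∧ y) = 1 → 2/3 = 2/3
y ∧ y = 2/3 ∧ 2/3 = 2/3
y ∧ y = 2/3 ∧ 2/3 = 2/3
~x = ~1 = 0
(y ∧ y) → ~x = 2/3 → 0 = 1/3
(y ∧ y) → ((y ∧ y) → ~x) = 2/3 → 1/3 = 2/3
((~x → (y ∧ y)) → (y ∧ y)) ∨ ((y ∧ y) → ((y ∧ y) → ~x)) = 2/3 ∨ 2/3 = 2/3
This gives 2/3 ≠ 1.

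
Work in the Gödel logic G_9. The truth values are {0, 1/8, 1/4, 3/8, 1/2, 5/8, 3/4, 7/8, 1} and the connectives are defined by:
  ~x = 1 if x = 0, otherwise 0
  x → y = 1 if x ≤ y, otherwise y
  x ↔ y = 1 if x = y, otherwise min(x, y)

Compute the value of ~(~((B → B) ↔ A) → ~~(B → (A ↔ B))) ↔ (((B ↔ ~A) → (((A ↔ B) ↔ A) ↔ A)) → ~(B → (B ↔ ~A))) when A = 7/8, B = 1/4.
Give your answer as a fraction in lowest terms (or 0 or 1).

0

B → B = 1/4 → 1/4 = 1
(B → B) ↔ A = 1 ↔ 7/8 = 7/8
~((B → B) ↔ A) = ~7/8 = 0
A ↔ B = 7/8 ↔ 1/4 = 1/4
B → (A ↔ B) = 1/4 → 1/4 = 1
~(B → (A ↔ B)) = ~1 = 0
~~(B → (A ↔ B)) = ~0 = 1
~((B → B) ↔ A) → ~~(B → (A ↔ B)) = 0 → 1 = 1
~(~((B → B) ↔ A) → ~~(B → (A ↔ B))) = ~1 = 0
~A = ~7/8 = 0
B ↔ ~A = 1/4 ↔ 0 = 0
A ↔ B = 7/8 ↔ 1/4 = 1/4
(A ↔ B) ↔ A = 1/4 ↔ 7/8 = 1/4
((A ↔ B) ↔ A) ↔ A = 1/4 ↔ 7/8 = 1/4
(B ↔ ~A) → (((A ↔ B) ↔ A) ↔ A) = 0 → 1/4 = 1
~A = ~7/8 = 0
B ↔ ~A = 1/4 ↔ 0 = 0
B → (B ↔ ~A) = 1/4 → 0 = 0
~(B → (B ↔ ~A)) = ~0 = 1
((B ↔ ~A) → (((A ↔ B) ↔ A) ↔ A)) → ~(B → (B ↔ ~A)) = 1 → 1 = 1
~(~((B → B) ↔ A) → ~~(B → (A ↔ B))) ↔ (((B ↔ ~A) → (((A ↔ B) ↔ A) ↔ A)) → ~(B → (B ↔ ~A))) = 0 ↔ 1 = 0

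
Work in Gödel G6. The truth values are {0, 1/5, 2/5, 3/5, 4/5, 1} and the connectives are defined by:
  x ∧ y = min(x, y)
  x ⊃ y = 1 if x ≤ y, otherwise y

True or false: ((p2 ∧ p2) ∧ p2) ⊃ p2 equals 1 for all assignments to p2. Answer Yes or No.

Yes

p2 = 0 ↦ 1
p2 = 1/5 ↦ 1
p2 = 2/5 ↦ 1
p2 = 3/5 ↦ 1
p2 = 4/5 ↦ 1
p2 = 1 ↦ 1
Every assignment gives a value ≥ 1.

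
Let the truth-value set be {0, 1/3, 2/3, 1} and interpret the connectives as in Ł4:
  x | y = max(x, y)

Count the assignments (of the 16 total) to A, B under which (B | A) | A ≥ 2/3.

12

A = 0, B = 0 ↦ 0  <
A = 0, B = 1/3 ↦ 1/3  <
A = 0, B = 2/3 ↦ 2/3  ≥
A = 0, B = 1 ↦ 1  ≥
A = 1/3, B = 0 ↦ 1/3  <
A = 1/3, B = 1/3 ↦ 1/3  <
A = 1/3, B = 2/3 ↦ 2/3  ≥
A = 1/3, B = 1 ↦ 1  ≥
A = 2/3, B = 0 ↦ 2/3  ≥
A = 2/3, B = 1/3 ↦ 2/3  ≥
A = 2/3, B = 2/3 ↦ 2/3  ≥
A = 2/3, B = 1 ↦ 1  ≥
A = 1, B = 0 ↦ 1  ≥
A = 1, B = 1/3 ↦ 1  ≥
A = 1, B = 2/3 ↦ 1  ≥
A = 1, B = 1 ↦ 1  ≥
So 12 of the 16 assignments meet the threshold.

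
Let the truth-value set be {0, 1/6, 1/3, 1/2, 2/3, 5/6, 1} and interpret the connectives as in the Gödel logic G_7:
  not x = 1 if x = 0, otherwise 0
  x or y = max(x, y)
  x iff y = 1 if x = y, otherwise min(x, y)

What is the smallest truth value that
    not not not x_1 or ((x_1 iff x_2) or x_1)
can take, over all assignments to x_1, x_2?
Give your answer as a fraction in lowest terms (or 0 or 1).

1/6

Take x_1 = 1/6, x_2 = 0:
not x_1 = not 1/6 = 0
not not x_1 = not 0 = 1
not not not x_1 = not 1 = 0
x_1 iff x_2 = 1/6 iff 0 = 0
(x_1 iff x_2) or x_1 = 0 or 1/6 = 1/6
not not not x_1 or ((x_1 iff x_2) or x_1) = 0 or 1/6 = 1/6
No assignment yields a value below 1/6, so this is the minimum.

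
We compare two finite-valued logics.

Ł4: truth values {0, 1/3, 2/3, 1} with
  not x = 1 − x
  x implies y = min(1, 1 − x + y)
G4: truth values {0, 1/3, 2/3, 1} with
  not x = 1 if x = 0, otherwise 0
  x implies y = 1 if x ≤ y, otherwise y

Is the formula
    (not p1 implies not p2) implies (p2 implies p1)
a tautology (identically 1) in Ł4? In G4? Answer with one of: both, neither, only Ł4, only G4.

only Ł4

In Ł4: every assignment gives 1 — tautology.
In G4: at p1 = 1/3, p2 = 2/3 the value is 1/3 — not a tautology.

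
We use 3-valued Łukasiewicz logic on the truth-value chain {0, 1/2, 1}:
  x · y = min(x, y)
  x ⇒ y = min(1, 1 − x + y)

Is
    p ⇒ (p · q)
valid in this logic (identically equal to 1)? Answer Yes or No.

No

Counterexample: take p = 1/2, q = 0.
p · q = 1/2 · 0 = 0
p ⇒ (p · q) = 1/2 ⇒ 0 = 1/2
This gives 1/2 ≠ 1.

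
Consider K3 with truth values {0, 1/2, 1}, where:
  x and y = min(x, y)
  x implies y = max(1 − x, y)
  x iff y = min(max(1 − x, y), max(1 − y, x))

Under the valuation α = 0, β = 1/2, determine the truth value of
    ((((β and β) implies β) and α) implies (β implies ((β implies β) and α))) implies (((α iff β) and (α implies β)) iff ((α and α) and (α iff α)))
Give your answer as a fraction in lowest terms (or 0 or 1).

β and β = 1/2 and 1/2 = 1/2
(β and β) implies β = 1/2 implies 1/2 = 1/2
((β and β) implies β) and α = 1/2 and 0 = 0
β implies β = 1/2 implies 1/2 = 1/2
(β implies β) and α = 1/2 and 0 = 0
β implies ((β implies β) and α) = 1/2 implies 0 = 1/2
(((β and β) implies β) and α) implies (β implies ((β implies β) and α)) = 0 implies 1/2 = 1
α iff β = 0 iff 1/2 = 1/2
α implies β = 0 implies 1/2 = 1
(α iff β) and (α implies β) = 1/2 and 1 = 1/2
α and α = 0 and 0 = 0
α iff α = 0 iff 0 = 1
(α and α) and (α iff α) = 0 and 1 = 0
((α iff β) and (α implies β)) iff ((α and α) and (α iff α)) = 1/2 iff 0 = 1/2
((((β and β) implies β) and α) implies (β implies ((β implies β) and α))) implies (((α iff β) and (α implies β)) iff ((α and α) and (α iff α))) = 1 implies 1/2 = 1/2

1/2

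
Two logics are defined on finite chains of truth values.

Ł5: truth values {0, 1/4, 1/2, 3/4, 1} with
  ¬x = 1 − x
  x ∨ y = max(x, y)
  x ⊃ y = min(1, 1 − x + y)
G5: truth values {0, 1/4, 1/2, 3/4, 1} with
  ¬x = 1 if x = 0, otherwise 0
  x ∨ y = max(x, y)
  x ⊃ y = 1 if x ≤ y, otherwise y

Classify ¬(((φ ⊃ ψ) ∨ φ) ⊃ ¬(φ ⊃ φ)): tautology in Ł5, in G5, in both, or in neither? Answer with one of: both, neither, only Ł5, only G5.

only G5

In Ł5: at φ = 1/4, ψ = 0 the value is 3/4 — not a tautology.
In G5: every assignment gives 1 — tautology.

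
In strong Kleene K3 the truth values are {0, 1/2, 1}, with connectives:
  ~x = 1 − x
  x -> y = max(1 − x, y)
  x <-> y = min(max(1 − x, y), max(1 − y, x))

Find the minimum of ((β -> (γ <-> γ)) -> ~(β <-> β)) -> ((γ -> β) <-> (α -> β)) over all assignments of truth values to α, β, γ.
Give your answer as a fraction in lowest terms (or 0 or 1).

Take α = 0, β = 1/2, γ = 1/2:
γ <-> γ = 1/2 <-> 1/2 = 1/2
β -> (γ <-> γ) = 1/2 -> 1/2 = 1/2
β <-> β = 1/2 <-> 1/2 = 1/2
~(β <-> β) = ~1/2 = 1/2
(β -> (γ <-> γ)) -> ~(β <-> β) = 1/2 -> 1/2 = 1/2
γ -> β = 1/2 -> 1/2 = 1/2
α -> β = 0 -> 1/2 = 1
(γ -> β) <-> (α -> β) = 1/2 <-> 1 = 1/2
((β -> (γ <-> γ)) -> ~(β <-> β)) -> ((γ -> β) <-> (α -> β)) = 1/2 -> 1/2 = 1/2
No assignment yields a value below 1/2, so this is the minimum.

1/2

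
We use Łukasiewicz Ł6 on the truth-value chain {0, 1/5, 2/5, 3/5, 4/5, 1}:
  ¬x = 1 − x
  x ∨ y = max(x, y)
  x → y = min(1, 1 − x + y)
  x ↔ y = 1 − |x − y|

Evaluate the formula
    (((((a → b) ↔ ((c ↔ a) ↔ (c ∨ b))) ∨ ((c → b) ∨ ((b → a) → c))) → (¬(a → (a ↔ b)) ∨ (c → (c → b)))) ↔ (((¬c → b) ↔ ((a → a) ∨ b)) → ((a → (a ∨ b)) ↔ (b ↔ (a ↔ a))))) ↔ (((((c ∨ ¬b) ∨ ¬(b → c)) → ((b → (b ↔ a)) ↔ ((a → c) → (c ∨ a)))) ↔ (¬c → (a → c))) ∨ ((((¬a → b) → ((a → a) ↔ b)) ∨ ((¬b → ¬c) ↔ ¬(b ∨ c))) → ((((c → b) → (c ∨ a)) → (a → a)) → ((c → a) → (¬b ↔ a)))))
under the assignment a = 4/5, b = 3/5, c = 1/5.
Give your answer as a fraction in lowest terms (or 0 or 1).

4/5

a → b = 4/5 → 3/5 = 4/5
c ↔ a = 1/5 ↔ 4/5 = 2/5
c ∨ b = 1/5 ∨ 3/5 = 3/5
(c ↔ a) ↔ (c ∨ b) = 2/5 ↔ 3/5 = 4/5
(a → b) ↔ ((c ↔ a) ↔ (c ∨ b)) = 4/5 ↔ 4/5 = 1
c → b = 1/5 → 3/5 = 1
b → a = 3/5 → 4/5 = 1
(b → a) → c = 1 → 1/5 = 1/5
(c → b) ∨ ((b → a) → c) = 1 ∨ 1/5 = 1
((a → b) ↔ ((c ↔ a) ↔ (c ∨ b))) ∨ ((c → b) ∨ ((b → a) → c)) = 1 ∨ 1 = 1
a ↔ b = 4/5 ↔ 3/5 = 4/5
a → (a ↔ b) = 4/5 → 4/5 = 1
¬(a → (a ↔ b)) = ¬1 = 0
c → b = 1/5 → 3/5 = 1
c → (c → b) = 1/5 → 1 = 1
¬(a → (a ↔ b)) ∨ (c → (c → b)) = 0 ∨ 1 = 1
(((a → b) ↔ ((c ↔ a) ↔ (c ∨ b))) ∨ ((c → b) ∨ ((b → a) → c))) → (¬(a → (a ↔ b)) ∨ (c → (c → b))) = 1 → 1 = 1
¬c = ¬1/5 = 4/5
¬c → b = 4/5 → 3/5 = 4/5
a → a = 4/5 → 4/5 = 1
(a → a) ∨ b = 1 ∨ 3/5 = 1
(¬c → b) ↔ ((a → a) ∨ b) = 4/5 ↔ 1 = 4/5
a ∨ b = 4/5 ∨ 3/5 = 4/5
a → (a ∨ b) = 4/5 → 4/5 = 1
a ↔ a = 4/5 ↔ 4/5 = 1
b ↔ (a ↔ a) = 3/5 ↔ 1 = 3/5
(a → (a ∨ b)) ↔ (b ↔ (a ↔ a)) = 1 ↔ 3/5 = 3/5
((¬c → b) ↔ ((a → a) ∨ b)) → ((a → (a ∨ b)) ↔ (b ↔ (a ↔ a))) = 4/5 → 3/5 = 4/5
((((a → b) ↔ ((c ↔ a) ↔ (c ∨ b))) ∨ ((c → b) ∨ ((b → a) → c))) → (¬(a → (a ↔ b)) ∨ (c → (c → b)))) ↔ (((¬c → b) ↔ ((a → a) ∨ b)) → ((a → (a ∨ b)) ↔ (b ↔ (a ↔ a)))) = 1 ↔ 4/5 = 4/5
¬b = ¬3/5 = 2/5
c ∨ ¬b = 1/5 ∨ 2/5 = 2/5
b → c = 3/5 → 1/5 = 3/5
¬(b → c) = ¬3/5 = 2/5
(c ∨ ¬b) ∨ ¬(b → c) = 2/5 ∨ 2/5 = 2/5
b ↔ a = 3/5 ↔ 4/5 = 4/5
b → (b ↔ a) = 3/5 → 4/5 = 1
a → c = 4/5 → 1/5 = 2/5
c ∨ a = 1/5 ∨ 4/5 = 4/5
(a → c) → (c ∨ a) = 2/5 → 4/5 = 1
(b → (b ↔ a)) ↔ ((a → c) → (c ∨ a)) = 1 ↔ 1 = 1
((c ∨ ¬b) ∨ ¬(b → c)) → ((b → (b ↔ a)) ↔ ((a → c) → (c ∨ a))) = 2/5 → 1 = 1
¬c = ¬1/5 = 4/5
a → c = 4/5 → 1/5 = 2/5
¬c → (a → c) = 4/5 → 2/5 = 3/5
(((c ∨ ¬b) ∨ ¬(b → c)) → ((b → (b ↔ a)) ↔ ((a → c) → (c ∨ a)))) ↔ (¬c → (a → c)) = 1 ↔ 3/5 = 3/5
¬a = ¬4/5 = 1/5
¬a → b = 1/5 → 3/5 = 1
a → a = 4/5 → 4/5 = 1
(a → a) ↔ b = 1 ↔ 3/5 = 3/5
(¬a → b) → ((a → a) ↔ b) = 1 → 3/5 = 3/5
¬b = ¬3/5 = 2/5
¬c = ¬1/5 = 4/5
¬b → ¬c = 2/5 → 4/5 = 1
b ∨ c = 3/5 ∨ 1/5 = 3/5
¬(b ∨ c) = ¬3/5 = 2/5
(¬b → ¬c) ↔ ¬(b ∨ c) = 1 ↔ 2/5 = 2/5
((¬a → b) → ((a → a) ↔ b)) ∨ ((¬b → ¬c) ↔ ¬(b ∨ c)) = 3/5 ∨ 2/5 = 3/5
c → b = 1/5 → 3/5 = 1
c ∨ a = 1/5 ∨ 4/5 = 4/5
(c → b) → (c ∨ a) = 1 → 4/5 = 4/5
a → a = 4/5 → 4/5 = 1
((c → b) → (c ∨ a)) → (a → a) = 4/5 → 1 = 1
c → a = 1/5 → 4/5 = 1
¬b = ¬3/5 = 2/5
¬b ↔ a = 2/5 ↔ 4/5 = 3/5
(c → a) → (¬b ↔ a) = 1 → 3/5 = 3/5
(((c → b) → (c ∨ a)) → (a → a)) → ((c → a) → (¬b ↔ a)) = 1 → 3/5 = 3/5
(((¬a → b) → ((a → a) ↔ b)) ∨ ((¬b → ¬c) ↔ ¬(b ∨ c))) → ((((c → b) → (c ∨ a)) → (a → a)) → ((c → a) → (¬b ↔ a))) = 3/5 → 3/5 = 1
((((c ∨ ¬b) ∨ ¬(b → c)) → ((b → (b ↔ a)) ↔ ((a → c) → (c ∨ a)))) ↔ (¬c → (a → c))) ∨ ((((¬a → b) → ((a → a) ↔ b)) ∨ ((¬b → ¬c) ↔ ¬(b ∨ c))) → ((((c → b) → (c ∨ a)) → (a → a)) → ((c → a) → (¬b ↔ a)))) = 3/5 ∨ 1 = 1
(((((a → b) ↔ ((c ↔ a) ↔ (c ∨ b))) ∨ ((c → b) ∨ ((b → a) → c))) → (¬(a → (a ↔ b)) ∨ (c → (c → b)))) ↔ (((¬c → b) ↔ ((a → a) ∨ b)) → ((a → (a ∨ b)) ↔ (b ↔ (a ↔ a))))) ↔ (((((c ∨ ¬b) ∨ ¬(b → c)) → ((b → (b ↔ a)) ↔ ((a → c) → (c ∨ a)))) ↔ (¬c → (a → c))) ∨ ((((¬a → b) → ((a → a) ↔ b)) ∨ ((¬b → ¬c) ↔ ¬(b ∨ c))) → ((((c → b) → (c ∨ a)) → (a → a)) → ((c → a) → (¬b ↔ a))))) = 4/5 ↔ 1 = 4/5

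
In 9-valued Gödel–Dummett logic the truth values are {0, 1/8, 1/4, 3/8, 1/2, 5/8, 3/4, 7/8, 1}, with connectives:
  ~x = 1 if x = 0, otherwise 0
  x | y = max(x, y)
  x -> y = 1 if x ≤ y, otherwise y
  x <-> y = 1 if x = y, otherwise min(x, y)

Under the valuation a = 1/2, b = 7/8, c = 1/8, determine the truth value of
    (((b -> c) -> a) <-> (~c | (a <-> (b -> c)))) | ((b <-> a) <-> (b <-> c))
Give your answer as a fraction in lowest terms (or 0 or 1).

b -> c = 7/8 -> 1/8 = 1/8
(b -> c) -> a = 1/8 -> 1/2 = 1
~c = ~1/8 = 0
b -> c = 7/8 -> 1/8 = 1/8
a <-> (b -> c) = 1/2 <-> 1/8 = 1/8
~c | (a <-> (b -> c)) = 0 | 1/8 = 1/8
((b -> c) -> a) <-> (~c | (a <-> (b -> c))) = 1 <-> 1/8 = 1/8
b <-> a = 7/8 <-> 1/2 = 1/2
b <-> c = 7/8 <-> 1/8 = 1/8
(b <-> a) <-> (b <-> c) = 1/2 <-> 1/8 = 1/8
(((b -> c) -> a) <-> (~c | (a <-> (b -> c)))) | ((b <-> a) <-> (b <-> c)) = 1/8 | 1/8 = 1/8

1/8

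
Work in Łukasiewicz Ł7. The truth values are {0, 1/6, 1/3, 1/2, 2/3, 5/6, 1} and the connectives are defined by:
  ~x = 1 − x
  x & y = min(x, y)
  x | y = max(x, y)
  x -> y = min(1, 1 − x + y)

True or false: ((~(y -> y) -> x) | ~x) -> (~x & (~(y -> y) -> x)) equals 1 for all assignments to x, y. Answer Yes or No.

Counterexample: take x = 1/6, y = 0.
y -> y = 0 -> 0 = 1
~(y -> y) = ~1 = 0
~(y -> y) -> x = 0 -> 1/6 = 1
~x = ~1/6 = 5/6
(~(y -> y) -> x) | ~x = 1 | 5/6 = 1
~x = ~1/6 = 5/6
y -> y = 0 -> 0 = 1
~(y -> y) = ~1 = 0
~(y -> y) -> x = 0 -> 1/6 = 1
~x & (~(y -> y) -> x) = 5/6 & 1 = 5/6
((~(y -> y) -> x) | ~x) -> (~x & (~(y -> y) -> x)) = 1 -> 5/6 = 5/6
This gives 5/6 ≠ 1.

No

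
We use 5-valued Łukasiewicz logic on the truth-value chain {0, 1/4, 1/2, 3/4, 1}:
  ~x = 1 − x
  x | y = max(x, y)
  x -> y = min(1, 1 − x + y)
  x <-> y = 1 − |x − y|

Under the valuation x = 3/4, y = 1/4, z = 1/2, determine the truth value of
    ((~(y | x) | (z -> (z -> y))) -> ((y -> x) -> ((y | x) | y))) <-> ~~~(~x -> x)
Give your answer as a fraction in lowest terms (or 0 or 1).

y | x = 1/4 | 3/4 = 3/4
~(y | x) = ~3/4 = 1/4
z -> y = 1/2 -> 1/4 = 3/4
z -> (z -> y) = 1/2 -> 3/4 = 1
~(y | x) | (z -> (z -> y)) = 1/4 | 1 = 1
y -> x = 1/4 -> 3/4 = 1
y | x = 1/4 | 3/4 = 3/4
(y | x) | y = 3/4 | 1/4 = 3/4
(y -> x) -> ((y | x) | y) = 1 -> 3/4 = 3/4
(~(y | x) | (z -> (z -> y))) -> ((y -> x) -> ((y | x) | y)) = 1 -> 3/4 = 3/4
~x = ~3/4 = 1/4
~x -> x = 1/4 -> 3/4 = 1
~(~x -> x) = ~1 = 0
~~(~x -> x) = ~0 = 1
~~~(~x -> x) = ~1 = 0
((~(y | x) | (z -> (z -> y))) -> ((y -> x) -> ((y | x) | y))) <-> ~~~(~x -> x) = 3/4 <-> 0 = 1/4

1/4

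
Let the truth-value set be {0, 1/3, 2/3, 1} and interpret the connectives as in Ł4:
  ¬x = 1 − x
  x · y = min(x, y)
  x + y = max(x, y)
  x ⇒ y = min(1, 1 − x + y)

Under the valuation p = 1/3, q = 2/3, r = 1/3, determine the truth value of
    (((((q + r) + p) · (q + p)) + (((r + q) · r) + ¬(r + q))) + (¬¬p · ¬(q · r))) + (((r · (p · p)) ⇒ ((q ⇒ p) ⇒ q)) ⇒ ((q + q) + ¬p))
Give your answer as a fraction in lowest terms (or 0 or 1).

q + r = 2/3 + 1/3 = 2/3
(q + r) + p = 2/3 + 1/3 = 2/3
q + p = 2/3 + 1/3 = 2/3
((q + r) + p) · (q + p) = 2/3 · 2/3 = 2/3
r + q = 1/3 + 2/3 = 2/3
(r + q) · r = 2/3 · 1/3 = 1/3
r + q = 1/3 + 2/3 = 2/3
¬(r + q) = ¬2/3 = 1/3
((r + q) · r) + ¬(r + q) = 1/3 + 1/3 = 1/3
(((q + r) + p) · (q + p)) + (((r + q) · r) + ¬(r + q)) = 2/3 + 1/3 = 2/3
¬p = ¬1/3 = 2/3
¬¬p = ¬2/3 = 1/3
q · r = 2/3 · 1/3 = 1/3
¬(q · r) = ¬1/3 = 2/3
¬¬p · ¬(q · r) = 1/3 · 2/3 = 1/3
((((q + r) + p) · (q + p)) + (((r + q) · r) + ¬(r + q))) + (¬¬p · ¬(q · r)) = 2/3 + 1/3 = 2/3
p · p = 1/3 · 1/3 = 1/3
r · (p · p) = 1/3 · 1/3 = 1/3
q ⇒ p = 2/3 ⇒ 1/3 = 2/3
(q ⇒ p) ⇒ q = 2/3 ⇒ 2/3 = 1
(r · (p · p)) ⇒ ((q ⇒ p) ⇒ q) = 1/3 ⇒ 1 = 1
q + q = 2/3 + 2/3 = 2/3
¬p = ¬1/3 = 2/3
(q + q) + ¬p = 2/3 + 2/3 = 2/3
((r · (p · p)) ⇒ ((q ⇒ p) ⇒ q)) ⇒ ((q + q) + ¬p) = 1 ⇒ 2/3 = 2/3
(((((q + r) + p) · (q + p)) + (((r + q) · r) + ¬(r + q))) + (¬¬p · ¬(q · r))) + (((r · (p · p)) ⇒ ((q ⇒ p) ⇒ q)) ⇒ ((q + q) + ¬p)) = 2/3 + 2/3 = 2/3

2/3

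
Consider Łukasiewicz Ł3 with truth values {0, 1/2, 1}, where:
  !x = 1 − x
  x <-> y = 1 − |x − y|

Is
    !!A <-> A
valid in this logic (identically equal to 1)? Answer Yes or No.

A = 0 ↦ 1
A = 1/2 ↦ 1
A = 1 ↦ 1
Every assignment gives a value ≥ 1.

Yes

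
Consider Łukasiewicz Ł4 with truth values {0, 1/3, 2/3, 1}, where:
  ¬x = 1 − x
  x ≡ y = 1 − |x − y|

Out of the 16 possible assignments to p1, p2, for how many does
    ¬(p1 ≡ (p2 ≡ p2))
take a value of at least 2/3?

p1 = 0, p2 = 0 ↦ 1  ≥
p1 = 0, p2 = 1/3 ↦ 1  ≥
p1 = 0, p2 = 2/3 ↦ 1  ≥
p1 = 0, p2 = 1 ↦ 1  ≥
p1 = 1/3, p2 = 0 ↦ 2/3  ≥
p1 = 1/3, p2 = 1/3 ↦ 2/3  ≥
p1 = 1/3, p2 = 2/3 ↦ 2/3  ≥
p1 = 1/3, p2 = 1 ↦ 2/3  ≥
p1 = 2/3, p2 = 0 ↦ 1/3  <
p1 = 2/3, p2 = 1/3 ↦ 1/3  <
p1 = 2/3, p2 = 2/3 ↦ 1/3  <
p1 = 2/3, p2 = 1 ↦ 1/3  <
p1 = 1, p2 = 0 ↦ 0  <
p1 = 1, p2 = 1/3 ↦ 0  <
p1 = 1, p2 = 2/3 ↦ 0  <
p1 = 1, p2 = 1 ↦ 0  <
So 8 of the 16 assignments meet the threshold.

8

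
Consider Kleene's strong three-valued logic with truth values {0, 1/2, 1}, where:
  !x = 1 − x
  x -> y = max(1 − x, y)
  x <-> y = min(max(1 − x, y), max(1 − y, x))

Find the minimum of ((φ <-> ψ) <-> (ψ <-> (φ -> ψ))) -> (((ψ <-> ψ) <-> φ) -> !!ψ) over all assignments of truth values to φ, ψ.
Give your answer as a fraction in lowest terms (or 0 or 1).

Take φ = 0, ψ = 1/2:
φ <-> ψ = 0 <-> 1/2 = 1/2
φ -> ψ = 0 -> 1/2 = 1
ψ <-> (φ -> ψ) = 1/2 <-> 1 = 1/2
(φ <-> ψ) <-> (ψ <-> (φ -> ψ)) = 1/2 <-> 1/2 = 1/2
ψ <-> ψ = 1/2 <-> 1/2 = 1/2
(ψ <-> ψ) <-> φ = 1/2 <-> 0 = 1/2
!ψ = !1/2 = 1/2
!!ψ = !1/2 = 1/2
((ψ <-> ψ) <-> φ) -> !!ψ = 1/2 -> 1/2 = 1/2
((φ <-> ψ) <-> (ψ <-> (φ -> ψ))) -> (((ψ <-> ψ) <-> φ) -> !!ψ) = 1/2 -> 1/2 = 1/2
No assignment yields a value below 1/2, so this is the minimum.

1/2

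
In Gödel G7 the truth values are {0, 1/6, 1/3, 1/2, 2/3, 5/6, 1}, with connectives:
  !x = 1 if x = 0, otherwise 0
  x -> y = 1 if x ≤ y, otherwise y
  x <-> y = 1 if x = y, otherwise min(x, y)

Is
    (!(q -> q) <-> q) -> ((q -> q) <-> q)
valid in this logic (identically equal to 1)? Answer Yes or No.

No

Counterexample: take q = 0.
q -> q = 0 -> 0 = 1
!(q -> q) = !1 = 0
!(q -> q) <-> q = 0 <-> 0 = 1
q -> q = 0 -> 0 = 1
(q -> q) <-> q = 1 <-> 0 = 0
(!(q -> q) <-> q) -> ((q -> q) <-> q) = 1 -> 0 = 0
This gives 0 ≠ 1.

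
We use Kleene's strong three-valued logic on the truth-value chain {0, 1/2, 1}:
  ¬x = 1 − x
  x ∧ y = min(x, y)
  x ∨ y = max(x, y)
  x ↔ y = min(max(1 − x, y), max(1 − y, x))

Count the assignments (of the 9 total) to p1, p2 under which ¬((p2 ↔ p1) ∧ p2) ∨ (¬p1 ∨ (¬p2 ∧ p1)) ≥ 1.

5

p1 = 0, p2 = 0 ↦ 1  ≥
p1 = 0, p2 = 1/2 ↦ 1  ≥
p1 = 0, p2 = 1 ↦ 1  ≥
p1 = 1/2, p2 = 0 ↦ 1  ≥
p1 = 1/2, p2 = 1/2 ↦ 1/2  <
p1 = 1/2, p2 = 1 ↦ 1/2  <
p1 = 1, p2 = 0 ↦ 1  ≥
p1 = 1, p2 = 1/2 ↦ 1/2  <
p1 = 1, p2 = 1 ↦ 0  <
So 5 of the 9 assignments meet the threshold.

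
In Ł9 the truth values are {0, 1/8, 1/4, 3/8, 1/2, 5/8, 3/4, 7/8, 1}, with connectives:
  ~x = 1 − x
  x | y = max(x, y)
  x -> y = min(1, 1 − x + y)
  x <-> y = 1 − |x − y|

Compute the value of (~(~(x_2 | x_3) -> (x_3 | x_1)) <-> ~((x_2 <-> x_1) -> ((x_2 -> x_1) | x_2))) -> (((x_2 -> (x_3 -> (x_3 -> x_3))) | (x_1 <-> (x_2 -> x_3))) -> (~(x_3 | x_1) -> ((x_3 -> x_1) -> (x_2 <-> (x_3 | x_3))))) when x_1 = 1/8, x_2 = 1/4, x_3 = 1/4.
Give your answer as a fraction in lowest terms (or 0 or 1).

1

x_2 | x_3 = 1/4 | 1/4 = 1/4
~(x_2 | x_3) = ~1/4 = 3/4
x_3 | x_1 = 1/4 | 1/8 = 1/4
~(x_2 | x_3) -> (x_3 | x_1) = 3/4 -> 1/4 = 1/2
~(~(x_2 | x_3) -> (x_3 | x_1)) = ~1/2 = 1/2
x_2 <-> x_1 = 1/4 <-> 1/8 = 7/8
x_2 -> x_1 = 1/4 -> 1/8 = 7/8
(x_2 -> x_1) | x_2 = 7/8 | 1/4 = 7/8
(x_2 <-> x_1) -> ((x_2 -> x_1) | x_2) = 7/8 -> 7/8 = 1
~((x_2 <-> x_1) -> ((x_2 -> x_1) | x_2)) = ~1 = 0
~(~(x_2 | x_3) -> (x_3 | x_1)) <-> ~((x_2 <-> x_1) -> ((x_2 -> x_1) | x_2)) = 1/2 <-> 0 = 1/2
x_3 -> x_3 = 1/4 -> 1/4 = 1
x_3 -> (x_3 -> x_3) = 1/4 -> 1 = 1
x_2 -> (x_3 -> (x_3 -> x_3)) = 1/4 -> 1 = 1
x_2 -> x_3 = 1/4 -> 1/4 = 1
x_1 <-> (x_2 -> x_3) = 1/8 <-> 1 = 1/8
(x_2 -> (x_3 -> (x_3 -> x_3))) | (x_1 <-> (x_2 -> x_3)) = 1 | 1/8 = 1
x_3 | x_1 = 1/4 | 1/8 = 1/4
~(x_3 | x_1) = ~1/4 = 3/4
x_3 -> x_1 = 1/4 -> 1/8 = 7/8
x_3 | x_3 = 1/4 | 1/4 = 1/4
x_2 <-> (x_3 | x_3) = 1/4 <-> 1/4 = 1
(x_3 -> x_1) -> (x_2 <-> (x_3 | x_3)) = 7/8 -> 1 = 1
~(x_3 | x_1) -> ((x_3 -> x_1) -> (x_2 <-> (x_3 | x_3))) = 3/4 -> 1 = 1
((x_2 -> (x_3 -> (x_3 -> x_3))) | (x_1 <-> (x_2 -> x_3))) -> (~(x_3 | x_1) -> ((x_3 -> x_1) -> (x_2 <-> (x_3 | x_3)))) = 1 -> 1 = 1
(~(~(x_2 | x_3) -> (x_3 | x_1)) <-> ~((x_2 <-> x_1) -> ((x_2 -> x_1) | x_2))) -> (((x_2 -> (x_3 -> (x_3 -> x_3))) | (x_1 <-> (x_2 -> x_3))) -> (~(x_3 | x_1) -> ((x_3 -> x_1) -> (x_2 <-> (x_3 | x_3))))) = 1/2 -> 1 = 1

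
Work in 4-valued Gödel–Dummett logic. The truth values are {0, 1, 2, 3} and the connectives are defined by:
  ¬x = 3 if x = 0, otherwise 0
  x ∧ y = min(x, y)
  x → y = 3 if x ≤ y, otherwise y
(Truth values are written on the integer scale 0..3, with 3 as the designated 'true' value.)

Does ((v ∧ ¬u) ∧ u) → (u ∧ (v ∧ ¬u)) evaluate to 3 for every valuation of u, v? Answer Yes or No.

Yes

u = 0, v = 0 ↦ 3
u = 0, v = 1 ↦ 3
u = 0, v = 2 ↦ 3
u = 0, v = 3 ↦ 3
u = 1, v = 0 ↦ 3
u = 1, v = 1 ↦ 3
u = 1, v = 2 ↦ 3
u = 1, v = 3 ↦ 3
u = 2, v = 0 ↦ 3
u = 2, v = 1 ↦ 3
u = 2, v = 2 ↦ 3
u = 2, v = 3 ↦ 3
u = 3, v = 0 ↦ 3
u = 3, v = 1 ↦ 3
u = 3, v = 2 ↦ 3
u = 3, v = 3 ↦ 3
Every assignment gives a value ≥ 3.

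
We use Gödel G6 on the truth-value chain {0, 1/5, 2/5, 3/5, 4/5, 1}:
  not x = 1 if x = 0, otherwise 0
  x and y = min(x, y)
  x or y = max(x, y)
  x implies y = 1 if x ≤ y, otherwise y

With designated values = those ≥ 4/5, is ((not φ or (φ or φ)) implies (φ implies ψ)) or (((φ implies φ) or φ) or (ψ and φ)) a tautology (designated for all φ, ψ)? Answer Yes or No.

Yes

At φ = 1, ψ = 4/5, for instance:
not φ = not 1 = 0
φ or φ = 1 or 1 = 1
not φ or (φ or φ) = 0 or 1 = 1
φ implies ψ = 1 implies 4/5 = 4/5
(not φ or (φ or φ)) implies (φ implies ψ) = 1 implies 4/5 = 4/5
φ implies φ = 1 implies 1 = 1
(φ implies φ) or φ = 1 or 1 = 1
ψ and φ = 4/5 and 1 = 4/5
((φ implies φ) or φ) or (ψ and φ) = 1 or 4/5 = 1
((not φ or (φ or φ)) implies (φ implies ψ)) or (((φ implies φ) or φ) or (ψ and φ)) = 4/5 or 1 = 1
and checking the remaining 35 assignments likewise gives ≥ 4/5 in every case.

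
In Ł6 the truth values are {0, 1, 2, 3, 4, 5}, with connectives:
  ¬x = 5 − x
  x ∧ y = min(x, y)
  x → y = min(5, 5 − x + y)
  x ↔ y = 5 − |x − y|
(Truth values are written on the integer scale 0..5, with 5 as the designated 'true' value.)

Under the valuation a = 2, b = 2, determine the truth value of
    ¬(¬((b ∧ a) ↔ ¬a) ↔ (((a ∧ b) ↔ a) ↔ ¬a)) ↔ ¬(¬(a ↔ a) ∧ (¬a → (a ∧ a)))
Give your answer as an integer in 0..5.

2

b ∧ a = 2 ∧ 2 = 2
¬a = ¬2 = 3
(b ∧ a) ↔ ¬a = 2 ↔ 3 = 4
¬((b ∧ a) ↔ ¬a) = ¬4 = 1
a ∧ b = 2 ∧ 2 = 2
(a ∧ b) ↔ a = 2 ↔ 2 = 5
¬a = ¬2 = 3
((a ∧ b) ↔ a) ↔ ¬a = 5 ↔ 3 = 3
¬((b ∧ a) ↔ ¬a) ↔ (((a ∧ b) ↔ a) ↔ ¬a) = 1 ↔ 3 = 3
¬(¬((b ∧ a) ↔ ¬a) ↔ (((a ∧ b) ↔ a) ↔ ¬a)) = ¬3 = 2
a ↔ a = 2 ↔ 2 = 5
¬(a ↔ a) = ¬5 = 0
¬a = ¬2 = 3
a ∧ a = 2 ∧ 2 = 2
¬a → (a ∧ a) = 3 → 2 = 4
¬(a ↔ a) ∧ (¬a → (a ∧ a)) = 0 ∧ 4 = 0
¬(¬(a ↔ a) ∧ (¬a → (a ∧ a))) = ¬0 = 5
¬(¬((b ∧ a) ↔ ¬a) ↔ (((a ∧ b) ↔ a) ↔ ¬a)) ↔ ¬(¬(a ↔ a) ∧ (¬a → (a ∧ a))) = 2 ↔ 5 = 2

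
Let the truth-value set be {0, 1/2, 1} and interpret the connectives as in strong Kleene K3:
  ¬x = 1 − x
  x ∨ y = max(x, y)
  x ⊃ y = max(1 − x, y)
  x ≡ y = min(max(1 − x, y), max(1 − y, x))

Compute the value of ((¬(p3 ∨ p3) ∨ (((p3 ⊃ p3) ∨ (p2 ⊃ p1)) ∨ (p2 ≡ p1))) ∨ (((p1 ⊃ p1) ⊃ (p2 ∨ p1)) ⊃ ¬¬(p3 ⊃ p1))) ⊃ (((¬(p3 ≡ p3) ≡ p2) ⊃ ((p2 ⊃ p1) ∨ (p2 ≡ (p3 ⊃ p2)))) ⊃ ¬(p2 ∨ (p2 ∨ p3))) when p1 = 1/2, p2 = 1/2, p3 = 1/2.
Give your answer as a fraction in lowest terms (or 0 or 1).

1/2

p3 ∨ p3 = 1/2 ∨ 1/2 = 1/2
¬(p3 ∨ p3) = ¬1/2 = 1/2
p3 ⊃ p3 = 1/2 ⊃ 1/2 = 1/2
p2 ⊃ p1 = 1/2 ⊃ 1/2 = 1/2
(p3 ⊃ p3) ∨ (p2 ⊃ p1) = 1/2 ∨ 1/2 = 1/2
p2 ≡ p1 = 1/2 ≡ 1/2 = 1/2
((p3 ⊃ p3) ∨ (p2 ⊃ p1)) ∨ (p2 ≡ p1) = 1/2 ∨ 1/2 = 1/2
¬(p3 ∨ p3) ∨ (((p3 ⊃ p3) ∨ (p2 ⊃ p1)) ∨ (p2 ≡ p1)) = 1/2 ∨ 1/2 = 1/2
p1 ⊃ p1 = 1/2 ⊃ 1/2 = 1/2
p2 ∨ p1 = 1/2 ∨ 1/2 = 1/2
(p1 ⊃ p1) ⊃ (p2 ∨ p1) = 1/2 ⊃ 1/2 = 1/2
p3 ⊃ p1 = 1/2 ⊃ 1/2 = 1/2
¬(p3 ⊃ p1) = ¬1/2 = 1/2
¬¬(p3 ⊃ p1) = ¬1/2 = 1/2
((p1 ⊃ p1) ⊃ (p2 ∨ p1)) ⊃ ¬¬(p3 ⊃ p1) = 1/2 ⊃ 1/2 = 1/2
(¬(p3 ∨ p3) ∨ (((p3 ⊃ p3) ∨ (p2 ⊃ p1)) ∨ (p2 ≡ p1))) ∨ (((p1 ⊃ p1) ⊃ (p2 ∨ p1)) ⊃ ¬¬(p3 ⊃ p1)) = 1/2 ∨ 1/2 = 1/2
p3 ≡ p3 = 1/2 ≡ 1/2 = 1/2
¬(p3 ≡ p3) = ¬1/2 = 1/2
¬(p3 ≡ p3) ≡ p2 = 1/2 ≡ 1/2 = 1/2
p2 ⊃ p1 = 1/2 ⊃ 1/2 = 1/2
p3 ⊃ p2 = 1/2 ⊃ 1/2 = 1/2
p2 ≡ (p3 ⊃ p2) = 1/2 ≡ 1/2 = 1/2
(p2 ⊃ p1) ∨ (p2 ≡ (p3 ⊃ p2)) = 1/2 ∨ 1/2 = 1/2
(¬(p3 ≡ p3) ≡ p2) ⊃ ((p2 ⊃ p1) ∨ (p2 ≡ (p3 ⊃ p2))) = 1/2 ⊃ 1/2 = 1/2
p2 ∨ p3 = 1/2 ∨ 1/2 = 1/2
p2 ∨ (p2 ∨ p3) = 1/2 ∨ 1/2 = 1/2
¬(p2 ∨ (p2 ∨ p3)) = ¬1/2 = 1/2
((¬(p3 ≡ p3) ≡ p2) ⊃ ((p2 ⊃ p1) ∨ (p2 ≡ (p3 ⊃ p2)))) ⊃ ¬(p2 ∨ (p2 ∨ p3)) = 1/2 ⊃ 1/2 = 1/2
((¬(p3 ∨ p3) ∨ (((p3 ⊃ p3) ∨ (p2 ⊃ p1)) ∨ (p2 ≡ p1))) ∨ (((p1 ⊃ p1) ⊃ (p2 ∨ p1)) ⊃ ¬¬(p3 ⊃ p1))) ⊃ (((¬(p3 ≡ p3) ≡ p2) ⊃ ((p2 ⊃ p1) ∨ (p2 ≡ (p3 ⊃ p2)))) ⊃ ¬(p2 ∨ (p2 ∨ p3))) = 1/2 ⊃ 1/2 = 1/2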